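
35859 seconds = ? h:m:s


Hours: 35859 ÷ 3600 = 9 remainder 3459
Minutes: 3459 ÷ 60 = 57 remainder 39
Seconds: 39

9h 57m 39s


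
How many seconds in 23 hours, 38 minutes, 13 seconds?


85093 seconds

Hours: 23 × 3600 = 82800
Minutes: 38 × 60 = 2280
Seconds: 13
Total = 82800 + 2280 + 13 = 85093


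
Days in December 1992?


Month: December (month 12)
December has 31 days

31 days


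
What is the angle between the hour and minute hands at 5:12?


Hour hand = 5×30 + 12×0.5 = 156.0°
Minute hand = 12×6 = 72°
Difference = |156.0 - 72| = 84.0°

84.0°


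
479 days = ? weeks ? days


68 weeks 3 days

Weeks: 479 ÷ 7 = 68 remainder 3


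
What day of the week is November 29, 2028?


Wednesday

Zeller's congruence:
q=29, m=11, k=28, j=20
h = (29 + ⌊13×12/5⌋ + 28 + ⌊28/4⌋ + ⌊20/4⌋ - 2×20) mod 7
= (29 + 31 + 28 + 7 + 5 - 40) mod 7
= 60 mod 7 = 4
h=4 → Wednesday


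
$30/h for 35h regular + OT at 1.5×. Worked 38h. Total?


Regular: 35h × $30 = $1050.00
Overtime: 38 - 35 = 3h
OT pay: 3h × $30 × 1.5 = $135.00
Total = $1050.00 + $135.00 = $1185.00

$1185.00


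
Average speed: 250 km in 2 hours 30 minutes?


Distance: 250 km
Time: 2h 30m = 150 min = 150/60 = 5/2 hours
Speed = 250 ÷ (5/2) = 250 × 2 / 5 = 500/5 = 100.0 km/h

100.0 km/h


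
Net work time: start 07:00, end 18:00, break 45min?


Total time = (18×60+0) - (7×60+0)
= 1080 - 420 = 660 min
Minus break: 660 - 45 = 615 min
= 10h 15m

10h 15m (615 minutes)


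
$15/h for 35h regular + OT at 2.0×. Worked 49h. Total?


Regular: 35h × $15 = $525.00
Overtime: 49 - 35 = 14h
OT pay: 14h × $15 × 2.0 = $420.00
Total = $525.00 + $420.00 = $945.00

$945.00


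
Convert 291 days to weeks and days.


Weeks: 291 ÷ 7 = 41 remainder 4

41 weeks 4 days


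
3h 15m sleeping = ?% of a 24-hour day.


Time: 195 minutes
Day: 1440 minutes
Percentage = (195/1440) × 100 ≈ 13.5%

13.5%


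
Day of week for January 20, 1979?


Zeller's congruence:
q=20, m=13, k=78, j=19
h = (20 + ⌊13×14/5⌋ + 78 + ⌊78/4⌋ + ⌊19/4⌋ - 2×19) mod 7
= (20 + 36 + 78 + 19 + 4 - 38) mod 7
= 119 mod 7 = 0
h=0 → Saturday

Saturday


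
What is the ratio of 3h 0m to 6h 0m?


Duration 1: 180 minutes
Duration 2: 360 minutes
Ratio = 180:360
GCD = 180
Simplified = 1:2
As a decimal: 1/2 = 0.50

1:2 (0.50)


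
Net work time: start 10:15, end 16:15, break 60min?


Total time = (16×60+15) - (10×60+15)
= 975 - 615 = 360 min
Minus break: 360 - 60 = 300 min
= 5h 0m

5h 0m (300 minutes)


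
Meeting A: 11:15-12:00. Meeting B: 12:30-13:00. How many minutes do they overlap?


0 minutes

Meeting A: 675-720 (in minutes from midnight)
Meeting B: 750-780
Overlap start = max(675, 750) = 750
Overlap end = min(720, 780) = 720
Overlap = max(0, 720 - 750) = 0 min


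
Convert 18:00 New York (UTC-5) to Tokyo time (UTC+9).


Time difference = UTC+9 - UTC-5 = +14 hours
New hour = (18 + 14) mod 24
= 32 mod 24 = 8
Minutes unchanged → 08:00; 32 ≥ 24 → next day

08:00 (next day)


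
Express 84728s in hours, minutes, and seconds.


23h 32m 8s

Hours: 84728 ÷ 3600 = 23 remainder 1928
Minutes: 1928 ÷ 60 = 32 remainder 8
Seconds: 8


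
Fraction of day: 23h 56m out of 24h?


Total minutes: 23×60 + 56 = 1436
Day = 24×60 = 1440 minutes
Fraction = 1436/1440 ≈ 0.9972
As a percentage: 1436/1440 × 100 ≈ 99.72%

0.9972 (99.72%)


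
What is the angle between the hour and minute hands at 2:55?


Hour hand = 2×30 + 55×0.5 = 87.5°
Minute hand = 55×6 = 330°
Difference = |87.5 - 330| = 242.5°
Since > 180°: 360 - 242.5 = 117.5°

117.5°


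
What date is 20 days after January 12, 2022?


Start: January 12, 2022
Add 20 days
January 12 → February 1: 31 - 12 + 1 = 20 days (20 - 20 = 0 left)
Land exactly on February 1, 2022

February 1, 2022


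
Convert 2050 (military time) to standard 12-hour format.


Hour: 20
20 - 12 = 8 → PM

8:50 PM


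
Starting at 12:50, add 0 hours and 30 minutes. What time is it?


Start: 770 minutes from midnight
Add: 30 minutes
Total: 800 minutes
Hours: 800 ÷ 60 = 13 remainder 20

13:20


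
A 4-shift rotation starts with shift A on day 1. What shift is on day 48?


Shifts: A, B, C, D
Start: A (index 0)
Day 48: (0 + 48 - 1) mod 4
= 47 mod 4
= 3
Index 3 → shift D

Shift D


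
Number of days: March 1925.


Month: March (month 3)
March has 31 days

31 days


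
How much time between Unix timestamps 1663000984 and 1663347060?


Difference = 1663347060 - 1663000984 = 346076 seconds
In hours: 346076 / 3600 ≈ 96.1
In days: 346076 / 86400 ≈ 4.01

346076 seconds (96.1 hours / 4.01 days)


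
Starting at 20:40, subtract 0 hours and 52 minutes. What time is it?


Start: 1240 minutes from midnight
Subtract: 52 minutes
Remaining: 1240 - 52 = 1188
Hours: 19, Minutes: 48

19:48


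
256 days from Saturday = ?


Wednesday

Start: Saturday (index 5)
(5 + 256) mod 7
= 261 mod 7
= 2
Index 2 → Wednesday


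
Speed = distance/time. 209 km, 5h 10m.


40.5 km/h

Distance: 209 km
Time: 5h 10m = 310 min = 310/60 = 31/6 hours
Speed = 209 ÷ (31/6) = 209 × 6 / 31 = 1254/31 ≈ 40.5 km/h


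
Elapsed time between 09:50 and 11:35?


End time in minutes: 11×60 + 35 = 695
Start time in minutes: 9×60 + 50 = 590
Difference = 695 - 590 = 105 minutes
= 1 hours 45 minutes

1h 45m


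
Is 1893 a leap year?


No

Rules: divisible by 4 AND (not by 100 OR by 400)
1893 ÷ 4 = 473 remainder 1 → not divisible by 4
Not divisible by 4 → not a leap year


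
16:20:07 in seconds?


Hours: 16 × 3600 = 57600
Minutes: 20 × 60 = 1200
Seconds: 7
Total = 57600 + 1200 + 7 = 58807

58807 seconds


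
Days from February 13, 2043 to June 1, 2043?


From February 13, 2043 to June 1, 2043
Rest of February 2043: 28 - 13 = 15
Full months: March 31, April 30, May 31
Days into June 2043: 1
Total = 15 + 31 + 30 + 31 + 1 = 108 days

108 days


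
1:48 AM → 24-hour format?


01:48

Input: 1:48 AM
AM hour stays: 1


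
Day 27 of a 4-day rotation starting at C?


Shift A

Shifts: A, B, C, D
Start: C (index 2)
Day 27: (2 + 27 - 1) mod 4
= 28 mod 4
= 0
Index 0 → shift A


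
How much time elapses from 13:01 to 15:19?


2h 18m

End time in minutes: 15×60 + 19 = 919
Start time in minutes: 13×60 + 1 = 781
Difference = 919 - 781 = 138 minutes
= 2 hours 18 minutes


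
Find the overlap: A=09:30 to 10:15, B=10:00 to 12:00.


Meeting A: 570-615 (in minutes from midnight)
Meeting B: 600-720
Overlap start = max(570, 600) = 600
Overlap end = min(615, 720) = 615
Overlap = max(0, 615 - 600) = 15 min

15 minutes


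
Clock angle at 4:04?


Hour hand = 4×30 + 4×0.5 = 122.0°
Minute hand = 4×6 = 24°
Difference = |122.0 - 24| = 98.0°

98.0°


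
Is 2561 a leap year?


No

Rules: divisible by 4 AND (not by 100 OR by 400)
2561 ÷ 4 = 640 remainder 1 → not divisible by 4
Not divisible by 4 → not a leap year


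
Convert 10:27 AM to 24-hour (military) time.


10:27

Input: 10:27 AM
AM hour stays: 10


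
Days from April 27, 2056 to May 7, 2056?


From April 27, 2056 to May 7, 2056
Rest of April 2056: 30 - 27 = 3
Days into May 2056: 7
Total = 3 + 7 = 10 days

10 days


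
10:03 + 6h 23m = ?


16:26

Start: 603 minutes from midnight
Add: 383 minutes
Total: 986 minutes
Hours: 986 ÷ 60 = 16 remainder 26


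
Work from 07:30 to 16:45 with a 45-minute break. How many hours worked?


Total time = (16×60+45) - (7×60+30)
= 1005 - 450 = 555 min
Minus break: 555 - 45 = 510 min
= 8h 30m

8h 30m (510 minutes)


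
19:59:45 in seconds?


Hours: 19 × 3600 = 68400
Minutes: 59 × 60 = 3540
Seconds: 45
Total = 68400 + 3540 + 45 = 71985

71985 seconds


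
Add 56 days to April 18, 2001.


Start: April 18, 2001
Add 56 days
April 18 → May 1: 30 - 18 + 1 = 13 days (56 - 13 = 43 left)
May 1 → June 1: 31 - 1 + 1 = 31 days (43 - 31 = 12 left)
June 1 + 12 = June 13, 2001

June 13, 2001


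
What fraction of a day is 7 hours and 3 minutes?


Total minutes: 7×60 + 3 = 423
Day = 24×60 = 1440 minutes
Fraction = 423/1440 ≈ 0.2938
As a percentage: 423/1440 × 100 ≈ 29.38%

0.2938 (29.38%)


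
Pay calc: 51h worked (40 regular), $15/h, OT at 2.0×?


Regular: 40h × $15 = $600.00
Overtime: 51 - 40 = 11h
OT pay: 11h × $15 × 2.0 = $330.00
Total = $600.00 + $330.00 = $930.00

$930.00


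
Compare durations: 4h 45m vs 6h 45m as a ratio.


19:27 (0.70)

Duration 1: 285 minutes
Duration 2: 405 minutes
Ratio = 285:405
GCD = 15
Simplified = 19:27
As a decimal: 19/27 ≈ 0.70


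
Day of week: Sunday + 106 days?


Monday

Start: Sunday (index 6)
(6 + 106) mod 7
= 112 mod 7
= 0
Index 0 → Monday


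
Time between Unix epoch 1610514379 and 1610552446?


Difference = 1610552446 - 1610514379 = 38067 seconds
In hours: 38067 / 3600 ≈ 10.6
In days: 38067 / 86400 ≈ 0.44

38067 seconds (10.6 hours / 0.44 days)


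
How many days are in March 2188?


Month: March (month 3)
March has 31 days

31 days


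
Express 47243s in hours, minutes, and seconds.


Hours: 47243 ÷ 3600 = 13 remainder 443
Minutes: 443 ÷ 60 = 7 remainder 23
Seconds: 23

13h 7m 23s


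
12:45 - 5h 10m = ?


Start: 765 minutes from midnight
Subtract: 310 minutes
Remaining: 765 - 310 = 455
Hours: 7, Minutes: 35

07:35


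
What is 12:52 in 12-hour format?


12:52 PM

Hour: 12
12 → 12 PM (noon)


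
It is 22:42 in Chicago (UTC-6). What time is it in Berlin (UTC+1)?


Time difference = UTC+1 - UTC-6 = +7 hours
New hour = (22 + 7) mod 24
= 29 mod 24 = 5
Minutes unchanged → 05:42; 29 ≥ 24 → next day

05:42 (next day)


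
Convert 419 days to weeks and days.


Weeks: 419 ÷ 7 = 59 remainder 6

59 weeks 6 days


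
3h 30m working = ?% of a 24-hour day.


14.6%

Time: 210 minutes
Day: 1440 minutes
Percentage = (210/1440) × 100 ≈ 14.6%


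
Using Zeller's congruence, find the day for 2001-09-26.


Zeller's congruence:
q=26, m=9, k=1, j=20
h = (26 + ⌊13×10/5⌋ + 1 + ⌊1/4⌋ + ⌊20/4⌋ - 2×20) mod 7
= (26 + 26 + 1 + 0 + 5 - 40) mod 7
= 18 mod 7 = 4
h=4 → Wednesday

Wednesday


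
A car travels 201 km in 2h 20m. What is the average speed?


86.1 km/h

Distance: 201 km
Time: 2h 20m = 140 min = 140/60 = 7/3 hours
Speed = 201 ÷ (7/3) = 201 × 3 / 7 = 603/7 ≈ 86.1 km/h


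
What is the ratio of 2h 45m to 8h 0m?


11:32 (0.34)

Duration 1: 165 minutes
Duration 2: 480 minutes
Ratio = 165:480
GCD = 15
Simplified = 11:32
As a decimal: 11/32 ≈ 0.34


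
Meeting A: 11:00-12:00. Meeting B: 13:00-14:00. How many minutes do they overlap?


0 minutes

Meeting A: 660-720 (in minutes from midnight)
Meeting B: 780-840
Overlap start = max(660, 780) = 780
Overlap end = min(720, 840) = 720
Overlap = max(0, 720 - 780) = 0 min


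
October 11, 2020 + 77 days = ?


December 27, 2020

Start: October 11, 2020
Add 77 days
October 11 → November 1: 31 - 11 + 1 = 21 days (77 - 21 = 56 left)
November 1 → December 1: 30 - 1 + 1 = 30 days (56 - 30 = 26 left)
December 1 + 26 = December 27, 2020


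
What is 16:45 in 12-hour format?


4:45 PM

Hour: 16
16 - 12 = 4 → PM


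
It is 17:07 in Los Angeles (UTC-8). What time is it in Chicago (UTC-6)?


Time difference = UTC-6 - UTC-8 = +2 hours
New hour = (17 + 2) mod 24
= 19 mod 24 = 19
Minutes unchanged → 19:07

19:07


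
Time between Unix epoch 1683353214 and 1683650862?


297648 seconds (82.7 hours / 3.45 days)

Difference = 1683650862 - 1683353214 = 297648 seconds
In hours: 297648 / 3600 ≈ 82.7
In days: 297648 / 86400 ≈ 3.45


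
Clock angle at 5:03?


133.5°

Hour hand = 5×30 + 3×0.5 = 151.5°
Minute hand = 3×6 = 18°
Difference = |151.5 - 18| = 133.5°


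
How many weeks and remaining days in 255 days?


36 weeks 3 days

Weeks: 255 ÷ 7 = 36 remainder 3


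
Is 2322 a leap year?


No

Rules: divisible by 4 AND (not by 100 OR by 400)
2322 ÷ 4 = 580 remainder 2 → not divisible by 4
Not divisible by 4 → not a leap year


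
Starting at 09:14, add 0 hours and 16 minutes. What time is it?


09:30

Start: 554 minutes from midnight
Add: 16 minutes
Total: 570 minutes
Hours: 570 ÷ 60 = 9 remainder 30


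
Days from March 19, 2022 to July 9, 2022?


From March 19, 2022 to July 9, 2022
Rest of March 2022: 31 - 19 = 12
Full months: April 30, May 31, June 30
Days into July 2022: 9
Total = 12 + 30 + 31 + 30 + 9 = 112 days

112 days


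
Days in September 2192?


Month: September (month 9)
September has 30 days

30 days


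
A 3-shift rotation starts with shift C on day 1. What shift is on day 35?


Shift A

Shifts: A, B, C
Start: C (index 2)
Day 35: (2 + 35 - 1) mod 3
= 36 mod 3
= 0
Index 0 → shift A


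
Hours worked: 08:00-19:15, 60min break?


Total time = (19×60+15) - (8×60+0)
= 1155 - 480 = 675 min
Minus break: 675 - 60 = 615 min
= 10h 15m

10h 15m (615 minutes)


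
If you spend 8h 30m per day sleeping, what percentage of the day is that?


Time: 510 minutes
Day: 1440 minutes
Percentage = (510/1440) × 100 ≈ 35.4%

35.4%


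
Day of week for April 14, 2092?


Zeller's congruence:
q=14, m=4, k=92, j=20
h = (14 + ⌊13×5/5⌋ + 92 + ⌊92/4⌋ + ⌊20/4⌋ - 2×20) mod 7
= (14 + 13 + 92 + 23 + 5 - 40) mod 7
= 107 mod 7 = 2
h=2 → Monday

Monday


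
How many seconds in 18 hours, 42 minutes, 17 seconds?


Hours: 18 × 3600 = 64800
Minutes: 42 × 60 = 2520
Seconds: 17
Total = 64800 + 2520 + 17 = 67337

67337 seconds


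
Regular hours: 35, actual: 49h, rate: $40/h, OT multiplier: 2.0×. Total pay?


$2520.00

Regular: 35h × $40 = $1400.00
Overtime: 49 - 35 = 14h
OT pay: 14h × $40 × 2.0 = $1120.00
Total = $1400.00 + $1120.00 = $2520.00


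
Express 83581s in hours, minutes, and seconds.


23h 13m 1s

Hours: 83581 ÷ 3600 = 23 remainder 781
Minutes: 781 ÷ 60 = 13 remainder 1
Seconds: 1


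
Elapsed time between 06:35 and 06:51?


0h 16m

End time in minutes: 6×60 + 51 = 411
Start time in minutes: 6×60 + 35 = 395
Difference = 411 - 395 = 16 minutes
= 0 hours 16 minutes


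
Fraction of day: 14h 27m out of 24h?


Total minutes: 14×60 + 27 = 867
Day = 24×60 = 1440 minutes
Fraction = 867/1440 ≈ 0.6021
As a percentage: 867/1440 × 100 ≈ 60.21%

0.6021 (60.21%)


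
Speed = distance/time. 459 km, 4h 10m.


Distance: 459 km
Time: 4h 10m = 250 min = 250/60 = 25/6 hours
Speed = 459 ÷ (25/6) = 459 × 6 / 25 = 2754/25 ≈ 110.2 km/h

110.2 km/h


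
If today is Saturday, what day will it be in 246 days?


Start: Saturday (index 5)
(5 + 246) mod 7
= 251 mod 7
= 6
Index 6 → Sunday

Sunday


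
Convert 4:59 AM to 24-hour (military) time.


04:59

Input: 4:59 AM
AM hour stays: 4


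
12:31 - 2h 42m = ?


09:49

Start: 751 minutes from midnight
Subtract: 162 minutes
Remaining: 751 - 162 = 589
Hours: 9, Minutes: 49


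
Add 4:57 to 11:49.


Start: 709 minutes from midnight
Add: 297 minutes
Total: 1006 minutes
Hours: 1006 ÷ 60 = 16 remainder 46

16:46


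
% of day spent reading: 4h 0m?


Time: 240 minutes
Day: 1440 minutes
Percentage = (240/1440) × 100 ≈ 16.7%

16.7%


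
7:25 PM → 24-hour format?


19:25

Input: 7:25 PM
PM: 7 + 12 = 19


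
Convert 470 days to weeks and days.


67 weeks 1 days

Weeks: 470 ÷ 7 = 67 remainder 1


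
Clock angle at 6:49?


89.5°

Hour hand = 6×30 + 49×0.5 = 204.5°
Minute hand = 49×6 = 294°
Difference = |204.5 - 294| = 89.5°


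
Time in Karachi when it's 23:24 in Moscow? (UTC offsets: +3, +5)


01:24 (next day)

Time difference = UTC+5 - UTC+3 = +2 hours
New hour = (23 + 2) mod 24
= 25 mod 24 = 1
Minutes unchanged → 01:24; 25 ≥ 24 → next day


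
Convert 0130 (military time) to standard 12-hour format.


Hour: 1
1 < 12 → AM

1:30 AM


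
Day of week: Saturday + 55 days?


Friday

Start: Saturday (index 5)
(5 + 55) mod 7
= 60 mod 7
= 4
Index 4 → Friday


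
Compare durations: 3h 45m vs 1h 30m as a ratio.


5:2 (2.50)

Duration 1: 225 minutes
Duration 2: 90 minutes
Ratio = 225:90
GCD = 45
Simplified = 5:2
As a decimal: 5/2 = 2.50


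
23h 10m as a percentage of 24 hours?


0.9653 (96.53%)

Total minutes: 23×60 + 10 = 1390
Day = 24×60 = 1440 minutes
Fraction = 1390/1440 ≈ 0.9653
As a percentage: 1390/1440 × 100 ≈ 96.53%


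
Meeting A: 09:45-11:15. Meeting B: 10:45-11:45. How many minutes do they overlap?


30 minutes

Meeting A: 585-675 (in minutes from midnight)
Meeting B: 645-705
Overlap start = max(585, 645) = 645
Overlap end = min(675, 705) = 675
Overlap = max(0, 675 - 645) = 30 min


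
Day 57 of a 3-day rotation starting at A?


Shifts: A, B, C
Start: A (index 0)
Day 57: (0 + 57 - 1) mod 3
= 56 mod 3
= 2
Index 2 → shift C

Shift C


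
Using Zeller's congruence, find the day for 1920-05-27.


Thursday

Zeller's congruence:
q=27, m=5, k=20, j=19
h = (27 + ⌊13×6/5⌋ + 20 + ⌊20/4⌋ + ⌊19/4⌋ - 2×19) mod 7
= (27 + 15 + 20 + 5 + 4 - 38) mod 7
= 33 mod 7 = 5
h=5 → Thursday


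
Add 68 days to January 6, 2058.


March 15, 2058

Start: January 6, 2058
Add 68 days
January 6 → February 1: 31 - 6 + 1 = 26 days (68 - 26 = 42 left)
February 1 → March 1: 28 - 1 + 1 = 28 days (42 - 28 = 14 left)
March 1 + 14 = March 15, 2058


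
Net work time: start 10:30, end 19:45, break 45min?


8h 30m (510 minutes)

Total time = (19×60+45) - (10×60+30)
= 1185 - 630 = 555 min
Minus break: 555 - 45 = 510 min
= 8h 30m


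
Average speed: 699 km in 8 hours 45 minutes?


Distance: 699 km
Time: 8h 45m = 525 min = 525/60 = 35/4 hours
Speed = 699 ÷ (35/4) = 699 × 4 / 35 = 2796/35 ≈ 79.9 km/h

79.9 km/h


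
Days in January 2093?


31 days

Month: January (month 1)
January has 31 days


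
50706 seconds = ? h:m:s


14h 5m 6s

Hours: 50706 ÷ 3600 = 14 remainder 306
Minutes: 306 ÷ 60 = 5 remainder 6
Seconds: 6


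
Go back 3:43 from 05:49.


Start: 349 minutes from midnight
Subtract: 223 minutes
Remaining: 349 - 223 = 126
Hours: 2, Minutes: 6

02:06


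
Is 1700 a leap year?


No

Rules: divisible by 4 AND (not by 100 OR by 400)
1700 ÷ 4 = 425 exactly → divisible by 4
1700 ÷ 100 = 17 exactly → divisible by 100
1700 ÷ 400 = 4 remainder 100 → not divisible by 400
Divisible by 100 but not by 400 → not a leap year


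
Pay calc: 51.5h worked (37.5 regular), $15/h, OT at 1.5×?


Regular: 37.5h × $15 = $562.50
Overtime: 51.5 - 37.5 = 14.0h
OT pay: 14.0h × $15 × 1.5 = $315.00
Total = $562.50 + $315.00 = $877.50

$877.50


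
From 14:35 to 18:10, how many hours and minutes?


3h 35m

End time in minutes: 18×60 + 10 = 1090
Start time in minutes: 14×60 + 35 = 875
Difference = 1090 - 875 = 215 minutes
= 3 hours 35 minutes


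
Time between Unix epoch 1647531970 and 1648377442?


845472 seconds (234.9 hours / 9.79 days)

Difference = 1648377442 - 1647531970 = 845472 seconds
In hours: 845472 / 3600 ≈ 234.9
In days: 845472 / 86400 ≈ 9.79


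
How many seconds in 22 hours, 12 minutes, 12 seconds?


Hours: 22 × 3600 = 79200
Minutes: 12 × 60 = 720
Seconds: 12
Total = 79200 + 720 + 12 = 79932

79932 seconds


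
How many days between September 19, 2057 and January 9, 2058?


From September 19, 2057 to January 9, 2058
Rest of September 2057: 30 - 19 = 11
Full months: October 31, November 30, December 31
Days into January 2058: 9
Total = 11 + 31 + 30 + 31 + 9 = 112 days

112 days


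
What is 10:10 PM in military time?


Input: 10:10 PM
PM: 10 + 12 = 22

22:10


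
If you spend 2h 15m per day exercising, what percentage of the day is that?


Time: 135 minutes
Day: 1440 minutes
Percentage = (135/1440) × 100 ≈ 9.4%

9.4%


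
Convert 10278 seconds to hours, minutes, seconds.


Hours: 10278 ÷ 3600 = 2 remainder 3078
Minutes: 3078 ÷ 60 = 51 remainder 18
Seconds: 18

2h 51m 18s


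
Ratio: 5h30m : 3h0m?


Duration 1: 330 minutes
Duration 2: 180 minutes
Ratio = 330:180
GCD = 30
Simplified = 11:6
As a decimal: 11/6 ≈ 1.83

11:6 (1.83)


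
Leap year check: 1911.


Rules: divisible by 4 AND (not by 100 OR by 400)
1911 ÷ 4 = 477 remainder 3 → not divisible by 4
Not divisible by 4 → not a leap year

No


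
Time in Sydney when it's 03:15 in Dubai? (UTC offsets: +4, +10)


09:15

Time difference = UTC+10 - UTC+4 = +6 hours
New hour = (3 + 6) mod 24
= 9 mod 24 = 9
Minutes unchanged → 09:15


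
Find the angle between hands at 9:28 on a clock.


Hour hand = 9×30 + 28×0.5 = 284.0°
Minute hand = 28×6 = 168°
Difference = |284.0 - 168| = 116.0°

116.0°


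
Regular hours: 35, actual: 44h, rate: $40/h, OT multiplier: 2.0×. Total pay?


Regular: 35h × $40 = $1400.00
Overtime: 44 - 35 = 9h
OT pay: 9h × $40 × 2.0 = $720.00
Total = $1400.00 + $720.00 = $2120.00

$2120.00


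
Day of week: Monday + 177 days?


Wednesday

Start: Monday (index 0)
(0 + 177) mod 7
= 177 mod 7
= 2
Index 2 → Wednesday


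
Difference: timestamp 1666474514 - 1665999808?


Difference = 1666474514 - 1665999808 = 474706 seconds
In hours: 474706 / 3600 ≈ 131.9
In days: 474706 / 86400 ≈ 5.49

474706 seconds (131.9 hours / 5.49 days)


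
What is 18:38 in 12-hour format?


6:38 PM

Hour: 18
18 - 12 = 6 → PM


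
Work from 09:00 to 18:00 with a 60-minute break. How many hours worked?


8h 0m (480 minutes)

Total time = (18×60+0) - (9×60+0)
= 1080 - 540 = 540 min
Minus break: 540 - 60 = 480 min
= 8h 0m


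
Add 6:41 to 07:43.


Start: 463 minutes from midnight
Add: 401 minutes
Total: 864 minutes
Hours: 864 ÷ 60 = 14 remainder 24

14:24


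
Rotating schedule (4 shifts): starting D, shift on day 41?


Shift D

Shifts: A, B, C, D
Start: D (index 3)
Day 41: (3 + 41 - 1) mod 4
= 43 mod 4
= 3
Index 3 → shift D


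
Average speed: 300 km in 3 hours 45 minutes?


80.0 km/h

Distance: 300 km
Time: 3h 45m = 225 min = 225/60 = 15/4 hours
Speed = 300 ÷ (15/4) = 300 × 4 / 15 = 1200/15 = 80.0 km/h


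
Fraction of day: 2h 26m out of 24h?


0.1014 (10.14%)

Total minutes: 2×60 + 26 = 146
Day = 24×60 = 1440 minutes
Fraction = 146/1440 ≈ 0.1014
As a percentage: 146/1440 × 100 ≈ 10.14%


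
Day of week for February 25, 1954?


Thursday

Zeller's congruence:
q=25, m=14, k=53, j=19
h = (25 + ⌊13×15/5⌋ + 53 + ⌊53/4⌋ + ⌊19/4⌋ - 2×19) mod 7
= (25 + 39 + 53 + 13 + 4 - 38) mod 7
= 96 mod 7 = 5
h=5 → Thursday


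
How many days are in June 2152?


30 days

Month: June (month 6)
June has 30 days


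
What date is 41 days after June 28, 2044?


August 8, 2044

Start: June 28, 2044
Add 41 days
June 28 → July 1: 30 - 28 + 1 = 3 days (41 - 3 = 38 left)
July 1 → August 1: 31 - 1 + 1 = 31 days (38 - 31 = 7 left)
August 1 + 7 = August 8, 2044


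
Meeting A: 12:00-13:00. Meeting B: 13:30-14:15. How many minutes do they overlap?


0 minutes

Meeting A: 720-780 (in minutes from midnight)
Meeting B: 810-855
Overlap start = max(720, 810) = 810
Overlap end = min(780, 855) = 780
Overlap = max(0, 780 - 810) = 0 min


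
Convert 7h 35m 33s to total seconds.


Hours: 7 × 3600 = 25200
Minutes: 35 × 60 = 2100
Seconds: 33
Total = 25200 + 2100 + 33 = 27333

27333 seconds


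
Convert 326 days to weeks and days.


Weeks: 326 ÷ 7 = 46 remainder 4

46 weeks 4 days


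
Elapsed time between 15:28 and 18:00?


End time in minutes: 18×60 + 0 = 1080
Start time in minutes: 15×60 + 28 = 928
Difference = 1080 - 928 = 152 minutes
= 2 hours 32 minutes

2h 32m


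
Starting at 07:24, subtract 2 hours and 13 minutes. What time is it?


05:11

Start: 444 minutes from midnight
Subtract: 133 minutes
Remaining: 444 - 133 = 311
Hours: 5, Minutes: 11


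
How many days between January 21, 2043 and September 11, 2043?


233 days

From January 21, 2043 to September 11, 2043
Rest of January 2043: 31 - 21 = 10
Full months: February 2043 28, March 31, April 30, May 31, June 30, July 31, August 31
Days into September 2043: 11
Total = 10 + 28 + 31 + 30 + 31 + 30 + 31 + 31 + 11 = 233 days


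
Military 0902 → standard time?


9:02 AM

Hour: 9
9 < 12 → AM


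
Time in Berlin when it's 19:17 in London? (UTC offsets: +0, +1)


20:17

Time difference = UTC+1 - UTC+0 = +1 hours
New hour = (19 + 1) mod 24
= 20 mod 24 = 20
Minutes unchanged → 20:17


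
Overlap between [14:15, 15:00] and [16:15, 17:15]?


Meeting A: 855-900 (in minutes from midnight)
Meeting B: 975-1035
Overlap start = max(855, 975) = 975
Overlap end = min(900, 1035) = 900
Overlap = max(0, 900 - 975) = 0 min

0 minutes


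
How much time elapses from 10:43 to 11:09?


End time in minutes: 11×60 + 9 = 669
Start time in minutes: 10×60 + 43 = 643
Difference = 669 - 643 = 26 minutes
= 0 hours 26 minutes

0h 26m


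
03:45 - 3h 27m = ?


Start: 225 minutes from midnight
Subtract: 207 minutes
Remaining: 225 - 207 = 18
Hours: 0, Minutes: 18

00:18


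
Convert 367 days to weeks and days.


Weeks: 367 ÷ 7 = 52 remainder 3

52 weeks 3 days


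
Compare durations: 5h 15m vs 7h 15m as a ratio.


Duration 1: 315 minutes
Duration 2: 435 minutes
Ratio = 315:435
GCD = 15
Simplified = 21:29
As a decimal: 21/29 ≈ 0.72

21:29 (0.72)


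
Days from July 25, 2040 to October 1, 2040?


From July 25, 2040 to October 1, 2040
Rest of July 2040: 31 - 25 = 6
Full months: August 31, September 30
Days into October 2040: 1
Total = 6 + 31 + 30 + 1 = 68 days

68 days


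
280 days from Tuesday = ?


Start: Tuesday (index 1)
(1 + 280) mod 7
= 281 mod 7
= 1
Index 1 → Tuesday

Tuesday


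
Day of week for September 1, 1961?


Zeller's congruence:
q=1, m=9, k=61, j=19
h = (1 + ⌊13×10/5⌋ + 61 + ⌊61/4⌋ + ⌊19/4⌋ - 2×19) mod 7
= (1 + 26 + 61 + 15 + 4 - 38) mod 7
= 69 mod 7 = 6
h=6 → Friday

Friday


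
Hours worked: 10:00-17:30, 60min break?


Total time = (17×60+30) - (10×60+0)
= 1050 - 600 = 450 min
Minus break: 450 - 60 = 390 min
= 6h 30m

6h 30m (390 minutes)


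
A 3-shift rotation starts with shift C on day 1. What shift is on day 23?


Shift A

Shifts: A, B, C
Start: C (index 2)
Day 23: (2 + 23 - 1) mod 3
= 24 mod 3
= 0
Index 0 → shift A


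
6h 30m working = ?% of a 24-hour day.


Time: 390 minutes
Day: 1440 minutes
Percentage = (390/1440) × 100 ≈ 27.1%

27.1%


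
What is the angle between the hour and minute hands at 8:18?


141.0°

Hour hand = 8×30 + 18×0.5 = 249.0°
Minute hand = 18×6 = 108°
Difference = |249.0 - 108| = 141.0°


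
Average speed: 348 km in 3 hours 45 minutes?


92.8 km/h

Distance: 348 km
Time: 3h 45m = 225 min = 225/60 = 15/4 hours
Speed = 348 ÷ (15/4) = 348 × 4 / 15 = 1392/15 = 92.8 km/h


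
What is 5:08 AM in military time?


05:08

Input: 5:08 AM
AM hour stays: 5


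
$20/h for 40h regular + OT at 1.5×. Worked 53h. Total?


Regular: 40h × $20 = $800.00
Overtime: 53 - 40 = 13h
OT pay: 13h × $20 × 1.5 = $390.00
Total = $800.00 + $390.00 = $1190.00

$1190.00


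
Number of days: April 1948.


Month: April (month 4)
April has 30 days

30 days


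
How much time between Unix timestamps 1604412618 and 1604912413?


Difference = 1604912413 - 1604412618 = 499795 seconds
In hours: 499795 / 3600 ≈ 138.8
In days: 499795 / 86400 ≈ 5.78

499795 seconds (138.8 hours / 5.78 days)


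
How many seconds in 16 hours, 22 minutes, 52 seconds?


58972 seconds

Hours: 16 × 3600 = 57600
Minutes: 22 × 60 = 1320
Seconds: 52
Total = 57600 + 1320 + 52 = 58972


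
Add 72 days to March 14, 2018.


Start: March 14, 2018
Add 72 days
March 14 → April 1: 31 - 14 + 1 = 18 days (72 - 18 = 54 left)
April 1 → May 1: 30 - 1 + 1 = 30 days (54 - 30 = 24 left)
May 1 + 24 = May 25, 2018

May 25, 2018


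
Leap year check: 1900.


Rules: divisible by 4 AND (not by 100 OR by 400)
1900 ÷ 4 = 475 exactly → divisible by 4
1900 ÷ 100 = 19 exactly → divisible by 100
1900 ÷ 400 = 4 remainder 300 → not divisible by 400
Divisible by 100 but not by 400 → not a leap year

No


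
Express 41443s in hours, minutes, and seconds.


11h 30m 43s

Hours: 41443 ÷ 3600 = 11 remainder 1843
Minutes: 1843 ÷ 60 = 30 remainder 43
Seconds: 43


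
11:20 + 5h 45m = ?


Start: 680 minutes from midnight
Add: 345 minutes
Total: 1025 minutes
Hours: 1025 ÷ 60 = 17 remainder 5

17:05


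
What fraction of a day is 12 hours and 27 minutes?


0.5188 (51.88%)

Total minutes: 12×60 + 27 = 747
Day = 24×60 = 1440 minutes
Fraction = 747/1440 ≈ 0.5188
As a percentage: 747/1440 × 100 ≈ 51.88%


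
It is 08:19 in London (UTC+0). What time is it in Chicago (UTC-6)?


02:19

Time difference = UTC-6 - UTC+0 = -6 hours
New hour = (8 -6) mod 24
= 2 mod 24 = 2
Minutes unchanged → 02:19


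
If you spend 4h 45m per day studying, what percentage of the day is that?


19.8%

Time: 285 minutes
Day: 1440 minutes
Percentage = (285/1440) × 100 ≈ 19.8%


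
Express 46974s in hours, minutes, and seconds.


Hours: 46974 ÷ 3600 = 13 remainder 174
Minutes: 174 ÷ 60 = 2 remainder 54
Seconds: 54

13h 2m 54s


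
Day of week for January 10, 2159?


Wednesday

Zeller's congruence:
q=10, m=13, k=58, j=21
h = (10 + ⌊13×14/5⌋ + 58 + ⌊58/4⌋ + ⌊21/4⌋ - 2×21) mod 7
= (10 + 36 + 58 + 14 + 5 - 42) mod 7
= 81 mod 7 = 4
h=4 → Wednesday


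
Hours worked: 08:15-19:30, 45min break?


Total time = (19×60+30) - (8×60+15)
= 1170 - 495 = 675 min
Minus break: 675 - 45 = 630 min
= 10h 30m

10h 30m (630 minutes)


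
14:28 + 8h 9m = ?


22:37

Start: 868 minutes from midnight
Add: 489 minutes
Total: 1357 minutes
Hours: 1357 ÷ 60 = 22 remainder 37


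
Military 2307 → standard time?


11:07 PM

Hour: 23
23 - 12 = 11 → PM


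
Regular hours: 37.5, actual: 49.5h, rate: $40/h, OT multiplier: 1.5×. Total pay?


$2220.00

Regular: 37.5h × $40 = $1500.00
Overtime: 49.5 - 37.5 = 12.0h
OT pay: 12.0h × $40 × 1.5 = $720.00
Total = $1500.00 + $720.00 = $2220.00


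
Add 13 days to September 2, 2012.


September 15, 2012

Start: September 2, 2012
Add 13 days
September 2 + 13 = September 15, 2012


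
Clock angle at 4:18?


21.0°

Hour hand = 4×30 + 18×0.5 = 129.0°
Minute hand = 18×6 = 108°
Difference = |129.0 - 108| = 21.0°


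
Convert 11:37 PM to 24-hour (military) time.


Input: 11:37 PM
PM: 11 + 12 = 23

23:37


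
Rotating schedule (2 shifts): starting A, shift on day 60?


Shifts: A, B
Start: A (index 0)
Day 60: (0 + 60 - 1) mod 2
= 59 mod 2
= 1
Index 1 → shift B

Shift B


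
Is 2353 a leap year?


No

Rules: divisible by 4 AND (not by 100 OR by 400)
2353 ÷ 4 = 588 remainder 1 → not divisible by 4
Not divisible by 4 → not a leap year


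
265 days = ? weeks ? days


37 weeks 6 days

Weeks: 265 ÷ 7 = 37 remainder 6


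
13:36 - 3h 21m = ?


10:15

Start: 816 minutes from midnight
Subtract: 201 minutes
Remaining: 816 - 201 = 615
Hours: 10, Minutes: 15


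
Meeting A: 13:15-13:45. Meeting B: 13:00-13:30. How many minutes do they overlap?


15 minutes

Meeting A: 795-825 (in minutes from midnight)
Meeting B: 780-810
Overlap start = max(795, 780) = 795
Overlap end = min(825, 810) = 810
Overlap = max(0, 810 - 795) = 15 min


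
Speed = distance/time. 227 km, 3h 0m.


Distance: 227 km
Time: 3 hours
Speed = 227 / 3 ≈ 75.7 km/h

75.7 km/h


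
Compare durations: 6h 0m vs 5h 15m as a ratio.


Duration 1: 360 minutes
Duration 2: 315 minutes
Ratio = 360:315
GCD = 45
Simplified = 8:7
As a decimal: 8/7 ≈ 1.14

8:7 (1.14)


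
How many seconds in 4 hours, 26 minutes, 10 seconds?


15970 seconds

Hours: 4 × 3600 = 14400
Minutes: 26 × 60 = 1560
Seconds: 10
Total = 14400 + 1560 + 10 = 15970


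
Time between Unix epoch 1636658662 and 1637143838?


485176 seconds (134.8 hours / 5.62 days)

Difference = 1637143838 - 1636658662 = 485176 seconds
In hours: 485176 / 3600 ≈ 134.8
In days: 485176 / 86400 ≈ 5.62


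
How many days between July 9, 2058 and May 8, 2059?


From July 9, 2058 to May 8, 2059
Rest of July 2058: 31 - 9 = 22
Full months: August 31, September 30, October 31, November 30, December 31, January 31, February 2059 28, March 31, April 30
Days into May 2059: 8
Total = 22 + 31 + 30 + 31 + 30 + 31 + 31 + 28 + 31 + 30 + 8 = 303 days

303 days


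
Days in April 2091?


30 days

Month: April (month 4)
April has 30 days


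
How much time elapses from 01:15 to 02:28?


1h 13m

End time in minutes: 2×60 + 28 = 148
Start time in minutes: 1×60 + 15 = 75
Difference = 148 - 75 = 73 minutes
= 1 hours 13 minutes


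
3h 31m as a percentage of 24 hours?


0.1465 (14.65%)

Total minutes: 3×60 + 31 = 211
Day = 24×60 = 1440 minutes
Fraction = 211/1440 ≈ 0.1465
As a percentage: 211/1440 × 100 ≈ 14.65%


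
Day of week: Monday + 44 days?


Wednesday

Start: Monday (index 0)
(0 + 44) mod 7
= 44 mod 7
= 2
Index 2 → Wednesday


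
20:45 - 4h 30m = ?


Start: 1245 minutes from midnight
Subtract: 270 minutes
Remaining: 1245 - 270 = 975
Hours: 16, Minutes: 15

16:15


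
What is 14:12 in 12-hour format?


Hour: 14
14 - 12 = 2 → PM

2:12 PM


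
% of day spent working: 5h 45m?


24.0%

Time: 345 minutes
Day: 1440 minutes
Percentage = (345/1440) × 100 ≈ 24.0%


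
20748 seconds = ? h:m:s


5h 45m 48s

Hours: 20748 ÷ 3600 = 5 remainder 2748
Minutes: 2748 ÷ 60 = 45 remainder 48
Seconds: 48


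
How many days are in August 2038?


Month: August (month 8)
August has 31 days

31 days


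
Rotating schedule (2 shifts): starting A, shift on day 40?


Shift B

Shifts: A, B
Start: A (index 0)
Day 40: (0 + 40 - 1) mod 2
= 39 mod 2
= 1
Index 1 → shift B


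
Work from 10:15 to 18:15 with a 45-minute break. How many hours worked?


Total time = (18×60+15) - (10×60+15)
= 1095 - 615 = 480 min
Minus break: 480 - 45 = 435 min
= 7h 15m

7h 15m (435 minutes)


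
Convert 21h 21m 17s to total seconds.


Hours: 21 × 3600 = 75600
Minutes: 21 × 60 = 1260
Seconds: 17
Total = 75600 + 1260 + 17 = 76877

76877 seconds


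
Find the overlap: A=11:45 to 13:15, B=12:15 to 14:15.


60 minutes

Meeting A: 705-795 (in minutes from midnight)
Meeting B: 735-855
Overlap start = max(705, 735) = 735
Overlap end = min(795, 855) = 795
Overlap = max(0, 795 - 735) = 60 min


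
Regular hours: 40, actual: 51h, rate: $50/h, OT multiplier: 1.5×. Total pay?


Regular: 40h × $50 = $2000.00
Overtime: 51 - 40 = 11h
OT pay: 11h × $50 × 1.5 = $825.00
Total = $2000.00 + $825.00 = $2825.00

$2825.00


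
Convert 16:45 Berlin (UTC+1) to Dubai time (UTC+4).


19:45

Time difference = UTC+4 - UTC+1 = +3 hours
New hour = (16 + 3) mod 24
= 19 mod 24 = 19
Minutes unchanged → 19:45


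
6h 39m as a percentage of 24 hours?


0.2771 (27.71%)

Total minutes: 6×60 + 39 = 399
Day = 24×60 = 1440 minutes
Fraction = 399/1440 ≈ 0.2771
As a percentage: 399/1440 × 100 ≈ 27.71%


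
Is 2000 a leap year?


Yes

Rules: divisible by 4 AND (not by 100 OR by 400)
2000 ÷ 4 = 500 exactly → divisible by 4
2000 ÷ 100 = 20 exactly → divisible by 100
2000 ÷ 400 = 5 exactly → divisible by 400
Divisible by 400 → leap year


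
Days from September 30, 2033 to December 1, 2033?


62 days

From September 30, 2033 to December 1, 2033
Rest of September 2033: 30 - 30 = 0
Full months: October 31, November 30
Days into December 2033: 1
Total = 0 + 31 + 30 + 1 = 62 days


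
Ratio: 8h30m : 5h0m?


17:10 (1.70)

Duration 1: 510 minutes
Duration 2: 300 minutes
Ratio = 510:300
GCD = 30
Simplified = 17:10
As a decimal: 17/10 = 1.70


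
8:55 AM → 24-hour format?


Input: 8:55 AM
AM hour stays: 8

08:55


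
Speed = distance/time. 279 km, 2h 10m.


128.8 km/h

Distance: 279 km
Time: 2h 10m = 130 min = 130/60 = 13/6 hours
Speed = 279 ÷ (13/6) = 279 × 6 / 13 = 1674/13 ≈ 128.8 km/h


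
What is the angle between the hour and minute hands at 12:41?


Hour hand (12 ≡ 0 on the dial): 0×30 + 41×0.5 = 20.5°
Minute hand = 41×6 = 246°
Difference = |20.5 - 246| = 225.5°
Since > 180°: 360 - 225.5 = 134.5°

134.5°


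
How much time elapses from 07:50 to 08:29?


End time in minutes: 8×60 + 29 = 509
Start time in minutes: 7×60 + 50 = 470
Difference = 509 - 470 = 39 minutes
= 0 hours 39 minutes

0h 39m


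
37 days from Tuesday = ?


Thursday

Start: Tuesday (index 1)
(1 + 37) mod 7
= 38 mod 7
= 3
Index 3 → Thursday


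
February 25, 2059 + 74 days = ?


Start: February 25, 2059
Add 74 days
February 25 → March 1: 28 - 25 + 1 = 4 days (74 - 4 = 70 left)
March 1 → April 1: 31 - 1 + 1 = 31 days (70 - 31 = 39 left)
April 1 → May 1: 30 - 1 + 1 = 30 days (39 - 30 = 9 left)
May 1 + 9 = May 10, 2059

May 10, 2059


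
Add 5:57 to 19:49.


01:46 (next day)

Start: 1189 minutes from midnight
Add: 357 minutes
Total: 1546 minutes
Hours: 1546 ÷ 60 = 25 remainder 46
25 ≥ 24 → 25 - 24 = 1 (next day)


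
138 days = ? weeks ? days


19 weeks 5 days

Weeks: 138 ÷ 7 = 19 remainder 5


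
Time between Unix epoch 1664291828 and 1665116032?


Difference = 1665116032 - 1664291828 = 824204 seconds
In hours: 824204 / 3600 ≈ 228.9
In days: 824204 / 86400 ≈ 9.54

824204 seconds (228.9 hours / 9.54 days)


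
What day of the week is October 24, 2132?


Friday

Zeller's congruence:
q=24, m=10, k=32, j=21
h = (24 + ⌊13×11/5⌋ + 32 + ⌊32/4⌋ + ⌊21/4⌋ - 2×21) mod 7
= (24 + 28 + 32 + 8 + 5 - 42) mod 7
= 55 mod 7 = 6
h=6 → Friday


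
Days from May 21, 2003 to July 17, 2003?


From May 21, 2003 to July 17, 2003
Rest of May 2003: 31 - 21 = 10
Full months: June 30
Days into July 2003: 17
Total = 10 + 30 + 17 = 57 days

57 days


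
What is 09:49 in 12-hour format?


Hour: 9
9 < 12 → AM

9:49 AM


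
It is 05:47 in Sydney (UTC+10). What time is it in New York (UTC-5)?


14:47 (previous day)

Time difference = UTC-5 - UTC+10 = -15 hours
New hour = (5 -15) mod 24
= -10 mod 24 = 14
Minutes unchanged → 14:47; -10 < 0 → previous day


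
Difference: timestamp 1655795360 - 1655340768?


Difference = 1655795360 - 1655340768 = 454592 seconds
In hours: 454592 / 3600 ≈ 126.3
In days: 454592 / 86400 ≈ 5.26

454592 seconds (126.3 hours / 5.26 days)


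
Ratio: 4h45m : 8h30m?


19:34 (0.56)

Duration 1: 285 minutes
Duration 2: 510 minutes
Ratio = 285:510
GCD = 15
Simplified = 19:34
As a decimal: 19/34 ≈ 0.56


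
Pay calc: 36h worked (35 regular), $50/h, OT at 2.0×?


$1850.00

Regular: 35h × $50 = $1750.00
Overtime: 36 - 35 = 1h
OT pay: 1h × $50 × 2.0 = $100.00
Total = $1750.00 + $100.00 = $1850.00


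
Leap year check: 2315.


No

Rules: divisible by 4 AND (not by 100 OR by 400)
2315 ÷ 4 = 578 remainder 3 → not divisible by 4
Not divisible by 4 → not a leap year


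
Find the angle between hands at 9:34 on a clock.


Hour hand = 9×30 + 34×0.5 = 287.0°
Minute hand = 34×6 = 204°
Difference = |287.0 - 204| = 83.0°

83.0°


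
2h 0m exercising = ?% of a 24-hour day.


Time: 120 minutes
Day: 1440 minutes
Percentage = (120/1440) × 100 ≈ 8.3%

8.3%


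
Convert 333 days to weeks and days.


47 weeks 4 days

Weeks: 333 ÷ 7 = 47 remainder 4


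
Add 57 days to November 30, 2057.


January 26, 2058

Start: November 30, 2057
Add 57 days
November 30 → December 1: 30 - 30 + 1 = 1 days (57 - 1 = 56 left)
December 1 → January 1: 31 - 1 + 1 = 31 days (56 - 31 = 25 left)
January 1 + 25 = January 26, 2058
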